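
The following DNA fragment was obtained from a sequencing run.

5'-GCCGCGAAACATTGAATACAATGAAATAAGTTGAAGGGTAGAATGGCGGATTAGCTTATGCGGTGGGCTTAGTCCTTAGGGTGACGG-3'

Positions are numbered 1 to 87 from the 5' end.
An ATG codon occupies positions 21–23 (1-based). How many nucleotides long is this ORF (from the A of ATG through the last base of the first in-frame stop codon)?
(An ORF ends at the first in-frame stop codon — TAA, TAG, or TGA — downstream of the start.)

Codons from position 21: ATG (21–23), AAA (24–26), TAA (27–29).
TAA is the first in-frame stop; ORF spans 21–29, 9 nucleotides.

9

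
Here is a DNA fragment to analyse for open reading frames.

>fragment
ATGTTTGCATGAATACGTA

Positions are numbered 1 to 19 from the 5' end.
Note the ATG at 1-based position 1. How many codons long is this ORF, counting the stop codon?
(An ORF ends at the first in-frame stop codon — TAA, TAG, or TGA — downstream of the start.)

Codons from position 1: ATG (1–3), TTT (4–6), GCA (7–9), TGA (10–12).
TGA is the first in-frame stop; that's 4 codons including the stop.

4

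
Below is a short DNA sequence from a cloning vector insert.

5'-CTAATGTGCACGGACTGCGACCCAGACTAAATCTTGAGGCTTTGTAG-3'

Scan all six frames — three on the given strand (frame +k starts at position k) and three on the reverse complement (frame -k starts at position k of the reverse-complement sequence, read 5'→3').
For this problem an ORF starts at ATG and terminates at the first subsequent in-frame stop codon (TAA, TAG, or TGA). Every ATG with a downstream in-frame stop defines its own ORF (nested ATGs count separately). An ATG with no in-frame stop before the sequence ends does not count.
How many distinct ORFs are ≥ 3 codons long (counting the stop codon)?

1

Reverse complement (5'→3'): CTACAAAGCCTCAAGATTTAGTCTGGGTCGCAGTCCGTGCACATTAG
Frame +1: CTA ATG TGC ACG GAC TGC GAC CCA GAC TAA ATC TTG AGG CTT TGT — ATG at 4, stop TAA at 28 → 27 nt.
Frame +2: TAA TGT GCA CGG ACT GCG ACC CAG ACT AAA TCT TGA GGC TTT GTA — no ATG→stop ORF.
Frame +3: AAT GTG CAC GGA CTG CGA CCC AGA CTA AAT CTT GAG GCT TTG TAG — no ATG→stop ORF.
Frame -1: CTA CAA AGC CTC AAG ATT TAG TCT GGG TCG CAG TCC GTG CAC ATT — no ATG→stop ORF.
Frame -2: TAC AAA GCC TCA AGA TTT AGT CTG GGT CGC AGT CCG TGC ACA TTA — no ATG→stop ORF.
Frame -3: ACA AAG CCT CAA GAT TTA GTC TGG GTC GCA GTC CGT GCA CAT TAG — no ATG→stop ORF.
ORFs ≥ 3 codons: frame +1 4–30 (9 codons). Count = 1.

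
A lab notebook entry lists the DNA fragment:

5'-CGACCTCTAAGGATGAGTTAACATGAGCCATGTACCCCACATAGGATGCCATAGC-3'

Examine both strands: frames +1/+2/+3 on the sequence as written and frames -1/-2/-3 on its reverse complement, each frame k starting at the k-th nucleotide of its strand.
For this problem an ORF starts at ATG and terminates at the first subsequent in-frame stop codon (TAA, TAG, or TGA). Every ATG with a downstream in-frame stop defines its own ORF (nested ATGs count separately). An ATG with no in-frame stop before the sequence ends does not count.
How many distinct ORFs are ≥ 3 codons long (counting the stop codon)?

5

Reverse complement (5'→3'): GCTATGGCATCCTATGTGGGGTACATGGCTCATGTTAACTCATCCTTAGAGGTCG
Frame +1: CGA CCT CTA AGG ATG AGT TAA CAT GAG CCA TGT ACC CCA CAT AGG ATG CCA TAG — ATG at 13, stop TAA at 19 → 9 nt; ATG at 46, stop TAG at 52 → 9 nt.
Frame +2: GAC CTC TAA GGA TGA GTT AAC ATG AGC CAT GTA CCC CAC ATA GGA TGC CAT AGC — no ATG→stop ORF.
Frame +3: ACC TCT AAG GAT GAG TTA ACA TGA GCC ATG TAC CCC ACA TAG GAT GCC ATA — ATG at 30, stop TAG at 42 → 15 nt.
Frame -1: GCT ATG GCA TCC TAT GTG GGG TAC ATG GCT CAT GTT AAC TCA TCC TTA GAG GTC — no ATG→stop ORF.
Frame -2: CTA TGG CAT CCT ATG TGG GGT ACA TGG CTC ATG TTA ACT CAT CCT TAG AGG TCG — ATG at 14, stop TAG at 47 → 36 nt; ATG at 32, stop TAG at 47 → 18 nt.
Frame -3: TAT GGC ATC CTA TGT GGG GTA CAT GGC TCA TGT TAA CTC ATC CTT AGA GGT — no ATG→stop ORF.
ORFs ≥ 3 codons: frame +1 13–21 (3 codons), frame +1 46–54 (3 codons), frame +3 30–44 (5 codons), frame -2 14–49 (12 codons), frame -2 32–49 (6 codons). Count = 5.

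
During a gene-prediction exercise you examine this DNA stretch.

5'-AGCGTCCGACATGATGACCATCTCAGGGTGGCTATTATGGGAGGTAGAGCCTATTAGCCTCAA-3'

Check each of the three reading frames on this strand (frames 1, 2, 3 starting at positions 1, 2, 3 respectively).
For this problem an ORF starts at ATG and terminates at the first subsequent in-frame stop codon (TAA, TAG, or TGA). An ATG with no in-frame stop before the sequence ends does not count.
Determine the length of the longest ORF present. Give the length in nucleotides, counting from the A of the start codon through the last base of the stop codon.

21

Frame 1: AGC GTC CGA CAT GAT GAC CAT CTC AGG GTG GCT ATT ATG GGA GGT AGA GCC TAT TAG CCT CAA — ATG at 37, stop TAG at 55 → 21 nt.
Frame 2: GCG TCC GAC ATG ATG ACC ATC TCA GGG TGG CTA TTA TGG GAG GTA GAG CCT ATT AGC CTC — no ATG→stop ORF.
Frame 3: CGT CCG ACA TGA TGA CCA TCT CAG GGT GGC TAT TAT GGG AGG TAG AGC CTA TTA GCC TCA — no ATG→stop ORF.
Longest: frame 1, positions 37–57, 21 nt = 7 codons = 6 aa. → 21 nucleotides.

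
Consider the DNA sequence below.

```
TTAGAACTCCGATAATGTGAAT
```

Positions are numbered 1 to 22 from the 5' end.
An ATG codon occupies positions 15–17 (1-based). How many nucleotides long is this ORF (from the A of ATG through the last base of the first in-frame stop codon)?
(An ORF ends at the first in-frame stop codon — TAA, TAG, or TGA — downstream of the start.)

Codons from position 15: ATG (15–17), TGA (18–20).
TGA is the first in-frame stop; ORF spans 15–20, 6 nucleotides.

6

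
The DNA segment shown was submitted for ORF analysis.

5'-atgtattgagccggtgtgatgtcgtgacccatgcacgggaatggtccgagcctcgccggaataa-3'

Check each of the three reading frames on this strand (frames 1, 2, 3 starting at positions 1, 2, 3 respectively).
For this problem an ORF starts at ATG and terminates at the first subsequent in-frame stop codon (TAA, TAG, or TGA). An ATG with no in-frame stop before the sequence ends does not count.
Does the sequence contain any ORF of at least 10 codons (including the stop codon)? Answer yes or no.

no

Frame 1: ATG TAT TGA GCC GGT GTG ATG TCG TGA CCC ATG CAC GGG AAT GGT CCG AGC CTC GCC GGA ATA — ATG at 1, stop TGA at 7 → 9 nt; ATG at 19, stop TGA at 25 → 9 nt.
Frame 2: TGT ATT GAG CCG GTG TGA TGT CGT GAC CCA TGC ACG GGA ATG GTC CGA GCC TCG CCG GAA TAA — ATG at 41, stop TAA at 62 → 24 nt.
Frame 3: GTA TTG AGC CGG TGT GAT GTC GTG ACC CAT GCA CGG GAA TGG TCC GAG CCT CGC CGG AAT — no ATG→stop ORF.
Largest ORF found is 8 codons < 10, so no.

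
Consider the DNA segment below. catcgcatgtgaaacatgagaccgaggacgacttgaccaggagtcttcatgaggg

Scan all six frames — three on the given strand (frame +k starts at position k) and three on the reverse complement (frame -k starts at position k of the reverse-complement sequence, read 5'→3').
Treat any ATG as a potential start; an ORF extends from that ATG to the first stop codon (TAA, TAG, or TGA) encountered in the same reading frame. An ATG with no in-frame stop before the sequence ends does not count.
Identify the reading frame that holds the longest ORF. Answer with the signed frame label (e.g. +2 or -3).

+1

Reverse complement (5'→3'): CCCTCATGAAGACTCCTGGTCAAGTCGTCCTCGGTCTCATGTTTCACATGCGATG
Frame +1: CAT CGC ATG TGA AAC ATG AGA CCG AGG ACG ACT TGA CCA GGA GTC TTC ATG AGG — ATG at 7, stop TGA at 10 → 6 nt; ATG at 16, stop TGA at 34 → 21 nt.
Frame +2: ATC GCA TGT GAA ACA TGA GAC CGA GGA CGA CTT GAC CAG GAG TCT TCA TGA GGG — no ATG→stop ORF.
Frame +3: TCG CAT GTG AAA CAT GAG ACC GAG GAC GAC TTG ACC AGG AGT CTT CAT GAG — no ATG→stop ORF.
Frame -1: CCC TCA TGA AGA CTC CTG GTC AAG TCG TCC TCG GTC TCA TGT TTC ACA TGC GAT — no ATG→stop ORF.
Frame -2: CCT CAT GAA GAC TCC TGG TCA AGT CGT CCT CGG TCT CAT GTT TCA CAT GCG ATG — no ATG→stop ORF.
Frame -3: CTC ATG AAG ACT CCT GGT CAA GTC GTC CTC GGT CTC ATG TTT CAC ATG CGA — no ATG→stop ORF.
Longest ORF is 21 nt in frame +1 (positions 16–36).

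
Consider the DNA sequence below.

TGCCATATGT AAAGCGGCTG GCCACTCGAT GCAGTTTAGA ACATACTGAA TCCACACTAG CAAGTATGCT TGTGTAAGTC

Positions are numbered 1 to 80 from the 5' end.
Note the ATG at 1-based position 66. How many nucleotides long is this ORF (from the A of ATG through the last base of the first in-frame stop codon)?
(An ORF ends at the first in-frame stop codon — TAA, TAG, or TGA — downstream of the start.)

Codons from position 66: ATG (66–68), CTT (69–71), GTG (72–74), TAA (75–77).
TAA is the first in-frame stop; ORF spans 66–77, 12 nucleotides.

12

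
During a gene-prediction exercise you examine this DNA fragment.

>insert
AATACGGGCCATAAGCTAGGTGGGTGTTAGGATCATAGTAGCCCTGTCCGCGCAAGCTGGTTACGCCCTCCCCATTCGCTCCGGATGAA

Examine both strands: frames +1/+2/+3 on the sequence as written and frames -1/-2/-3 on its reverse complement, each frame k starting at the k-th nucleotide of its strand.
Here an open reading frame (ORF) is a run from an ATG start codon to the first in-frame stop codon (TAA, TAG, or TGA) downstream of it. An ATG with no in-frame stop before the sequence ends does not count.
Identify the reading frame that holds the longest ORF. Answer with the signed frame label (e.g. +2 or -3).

-3

Reverse complement (5'→3'): TTCATCCGGAGCGAATGGGGAGGGCGTAACCAGCTTGCGCGGACAGGGCTACTATGATCCTAACACCCACCTAGCTTATGGCCCGTATT
Frame +1: AAT ACG GGC CAT AAG CTA GGT GGG TGT TAG GAT CAT AGT AGC CCT GTC CGC GCA AGC TGG TTA CGC CCT CCC CAT TCG CTC CGG ATG — no ATG→stop ORF.
Frame +2: ATA CGG GCC ATA AGC TAG GTG GGT GTT AGG ATC ATA GTA GCC CTG TCC GCG CAA GCT GGT TAC GCC CTC CCC ATT CGC TCC GGA TGA — no ATG→stop ORF.
Frame +3: TAC GGG CCA TAA GCT AGG TGG GTG TTA GGA TCA TAG TAG CCC TGT CCG CGC AAG CTG GTT ACG CCC TCC CCA TTC GCT CCG GAT GAA — no ATG→stop ORF.
Frame -1: TTC ATC CGG AGC GAA TGG GGA GGG CGT AAC CAG CTT GCG CGG ACA GGG CTA CTA TGA TCC TAA CAC CCA CCT AGC TTA TGG CCC GTA — no ATG→stop ORF.
Frame -2: TCA TCC GGA GCG AAT GGG GAG GGC GTA ACC AGC TTG CGC GGA CAG GGC TAC TAT GAT CCT AAC ACC CAC CTA GCT TAT GGC CCG TAT — no ATG→stop ORF.
Frame -3: CAT CCG GAG CGA ATG GGG AGG GCG TAA CCA GCT TGC GCG GAC AGG GCT ACT ATG ATC CTA ACA CCC ACC TAG CTT ATG GCC CGT ATT — ATG at 15, stop TAA at 27 → 15 nt; ATG at 54, stop TAG at 72 → 21 nt.
Longest ORF is 21 nt in frame -3 (positions 54–74).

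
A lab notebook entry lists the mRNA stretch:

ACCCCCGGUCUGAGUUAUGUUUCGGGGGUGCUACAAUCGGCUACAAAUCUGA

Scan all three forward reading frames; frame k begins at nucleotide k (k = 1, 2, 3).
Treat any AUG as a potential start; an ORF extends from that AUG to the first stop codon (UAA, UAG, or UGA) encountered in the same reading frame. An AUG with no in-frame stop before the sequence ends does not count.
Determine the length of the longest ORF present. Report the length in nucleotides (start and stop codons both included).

36

Frame 1: ACC CCC GGU CUG AGU UAU GUU UCG GGG GUG CUA CAA UCG GCU ACA AAU CUG — no AUG→stop ORF.
Frame 2: CCC CCG GUC UGA GUU AUG UUU CGG GGG UGC UAC AAU CGG CUA CAA AUC UGA — AUG at 17, stop UGA at 50 → 36 nt.
Frame 3: CCC CGG UCU GAG UUA UGU UUC GGG GGU GCU ACA AUC GGC UAC AAA UCU — no AUG→stop ORF.
Longest: frame 2, positions 17–52, 36 nt = 12 codons = 11 aa. → 36 nucleotides.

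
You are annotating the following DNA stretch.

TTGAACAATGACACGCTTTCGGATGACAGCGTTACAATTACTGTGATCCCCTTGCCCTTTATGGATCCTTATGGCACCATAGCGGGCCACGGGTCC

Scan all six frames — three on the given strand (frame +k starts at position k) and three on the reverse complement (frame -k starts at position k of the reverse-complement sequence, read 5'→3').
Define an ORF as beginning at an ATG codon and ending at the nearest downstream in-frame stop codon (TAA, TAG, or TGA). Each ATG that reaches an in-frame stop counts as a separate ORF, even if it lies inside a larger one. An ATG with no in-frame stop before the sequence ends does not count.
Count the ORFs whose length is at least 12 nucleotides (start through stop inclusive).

4

Reverse complement (5'→3'): GGACCCGTGGCCCGCTATGGTGCCATAAGGATCCATAAAGGGCAAGGGGATCACAGTAATTGTAACGCTGTCATCCGAAAGCGTGTCATTGTTCAA
Frame +1: TTG AAC AAT GAC ACG CTT TCG GAT GAC AGC GTT ACA ATT ACT GTG ATC CCC TTG CCC TTT ATG GAT CCT TAT GGC ACC ATA GCG GGC CAC GGG TCC — no ATG→stop ORF.
Frame +2: TGA ACA ATG ACA CGC TTT CGG ATG ACA GCG TTA CAA TTA CTG TGA TCC CCT TGC CCT TTA TGG ATC CTT ATG GCA CCA TAG CGG GCC ACG GGT — ATG at 8, stop TGA at 44 → 39 nt; ATG at 23, stop TGA at 44 → 24 nt; ATG at 71, stop TAG at 80 → 12 nt.
Frame +3: GAA CAA TGA CAC GCT TTC GGA TGA CAG CGT TAC AAT TAC TGT GAT CCC CTT GCC CTT TAT GGA TCC TTA TGG CAC CAT AGC GGG CCA CGG GTC — no ATG→stop ORF.
Frame -1: GGA CCC GTG GCC CGC TAT GGT GCC ATA AGG ATC CAT AAA GGG CAA GGG GAT CAC AGT AAT TGT AAC GCT GTC ATC CGA AAG CGT GTC ATT GTT CAA — no ATG→stop ORF.
Frame -2: GAC CCG TGG CCC GCT ATG GTG CCA TAA GGA TCC ATA AAG GGC AAG GGG ATC ACA GTA ATT GTA ACG CTG TCA TCC GAA AGC GTG TCA TTG TTC — ATG at 17, stop TAA at 26 → 12 nt.
Frame -3: ACC CGT GGC CCG CTA TGG TGC CAT AAG GAT CCA TAA AGG GCA AGG GGA TCA CAG TAA TTG TAA CGC TGT CAT CCG AAA GCG TGT CAT TGT TCA — no ATG→stop ORF.
ORFs ≥ 12 nucleotides: frame +2 8–46 (39 nucleotides), frame +2 23–46 (24 nucleotides), frame +2 71–82 (12 nucleotides), frame -2 17–28 (12 nucleotides). Count = 4.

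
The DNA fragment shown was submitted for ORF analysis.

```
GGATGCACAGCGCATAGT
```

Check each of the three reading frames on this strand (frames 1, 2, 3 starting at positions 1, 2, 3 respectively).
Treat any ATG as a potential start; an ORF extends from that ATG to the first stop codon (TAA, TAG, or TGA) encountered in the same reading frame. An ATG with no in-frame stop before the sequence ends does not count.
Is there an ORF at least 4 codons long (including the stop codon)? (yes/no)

yes

Frame 1: GGA TGC ACA GCG CAT AGT — no ATG→stop ORF.
Frame 2: GAT GCA CAG CGC ATA — no ATG→stop ORF.
Frame 3: ATG CAC AGC GCA TAG — ATG at 3, stop TAG at 15 → 15 nt.
Frame 3 has an ORF of 5 codons (positions 3–17) ≥ 4, so yes.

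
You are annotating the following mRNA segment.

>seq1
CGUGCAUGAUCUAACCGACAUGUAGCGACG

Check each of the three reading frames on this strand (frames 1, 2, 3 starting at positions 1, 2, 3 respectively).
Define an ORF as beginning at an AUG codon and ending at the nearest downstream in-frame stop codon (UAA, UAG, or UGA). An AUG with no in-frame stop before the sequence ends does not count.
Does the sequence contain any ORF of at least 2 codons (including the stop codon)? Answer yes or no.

Frame 1: CGU GCA UGA UCU AAC CGA CAU GUA GCG ACG — no AUG→stop ORF.
Frame 2: GUG CAU GAU CUA ACC GAC AUG UAG CGA — AUG at 20, stop UAG at 23 → 6 nt.
Frame 3: UGC AUG AUC UAA CCG ACA UGU AGC GAC — AUG at 6, stop UAA at 12 → 9 nt.
Frame 2 has an ORF of 2 codons (positions 20–25) ≥ 2, so yes.

yes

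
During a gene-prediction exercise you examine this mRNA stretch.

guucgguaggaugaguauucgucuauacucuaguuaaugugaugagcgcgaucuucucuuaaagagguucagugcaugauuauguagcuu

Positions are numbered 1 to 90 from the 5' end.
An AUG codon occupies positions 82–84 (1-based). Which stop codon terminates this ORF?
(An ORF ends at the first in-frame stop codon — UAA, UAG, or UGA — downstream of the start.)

UAG

Codons from position 82: AUG (82–84), UAG (85–87).
The first in-frame stop codon is UAG.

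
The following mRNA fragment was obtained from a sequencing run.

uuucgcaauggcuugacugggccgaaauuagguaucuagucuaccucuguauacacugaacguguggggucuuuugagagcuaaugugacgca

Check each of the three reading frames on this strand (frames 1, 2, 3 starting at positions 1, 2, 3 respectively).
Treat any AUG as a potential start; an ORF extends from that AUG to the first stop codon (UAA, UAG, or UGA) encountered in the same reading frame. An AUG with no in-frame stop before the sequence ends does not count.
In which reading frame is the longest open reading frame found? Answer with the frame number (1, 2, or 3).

2

Frame 1: UUU CGC AAU GGC UUG ACU GGG CCG AAA UUA GGU AUC UAG UCU ACC UCU GUA UAC ACU GAA CGU GUG GGG UCU UUU GAG AGC UAA UGU GAC GCA — no AUG→stop ORF.
Frame 2: UUC GCA AUG GCU UGA CUG GGC CGA AAU UAG GUA UCU AGU CUA CCU CUG UAU ACA CUG AAC GUG UGG GGU CUU UUG AGA GCU AAU GUG ACG — AUG at 8, stop UGA at 14 → 9 nt.
Frame 3: UCG CAA UGG CUU GAC UGG GCC GAA AUU AGG UAU CUA GUC UAC CUC UGU AUA CAC UGA ACG UGU GGG GUC UUU UGA GAG CUA AUG UGA CGC — AUG at 84, stop UGA at 87 → 6 nt.
Longest ORF is 9 nt in frame 2 (positions 8–16).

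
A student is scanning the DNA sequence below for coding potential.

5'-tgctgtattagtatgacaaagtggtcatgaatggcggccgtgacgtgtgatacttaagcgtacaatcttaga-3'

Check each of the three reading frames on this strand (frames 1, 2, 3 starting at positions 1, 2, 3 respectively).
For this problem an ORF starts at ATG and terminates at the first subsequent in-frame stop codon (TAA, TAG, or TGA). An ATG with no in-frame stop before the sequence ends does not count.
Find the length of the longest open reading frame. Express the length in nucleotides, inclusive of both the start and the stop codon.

27

Frame 1: TGC TGT ATT AGT ATG ACA AAG TGG TCA TGA ATG GCG GCC GTG ACG TGT GAT ACT TAA GCG TAC AAT CTT AGA — ATG at 13, stop TGA at 28 → 18 nt; ATG at 31, stop TAA at 55 → 27 nt.
Frame 2: GCT GTA TTA GTA TGA CAA AGT GGT CAT GAA TGG CGG CCG TGA CGT GTG ATA CTT AAG CGT ACA ATC TTA — no ATG→stop ORF.
Frame 3: CTG TAT TAG TAT GAC AAA GTG GTC ATG AAT GGC GGC CGT GAC GTG TGA TAC TTA AGC GTA CAA TCT TAG — ATG at 27, stop TGA at 48 → 24 nt.
Longest: frame 1, positions 31–57, 27 nt = 9 codons = 8 aa. → 27 nucleotides.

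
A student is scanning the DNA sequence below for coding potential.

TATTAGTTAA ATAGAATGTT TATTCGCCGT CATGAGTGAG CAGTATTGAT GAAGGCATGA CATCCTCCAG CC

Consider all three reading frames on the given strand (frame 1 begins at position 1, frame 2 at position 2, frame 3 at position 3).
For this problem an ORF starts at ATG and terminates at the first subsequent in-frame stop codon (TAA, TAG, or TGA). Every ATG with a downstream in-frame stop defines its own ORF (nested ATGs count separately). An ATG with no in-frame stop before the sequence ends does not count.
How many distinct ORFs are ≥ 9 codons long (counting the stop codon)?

0

Frame 1: TAT TAG TTA AAT AGA ATG TTT ATT CGC CGT CAT GAG TGA GCA GTA TTG ATG AAG GCA TGA CAT CCT CCA GCC — ATG at 16, stop TGA at 37 → 24 nt; ATG at 49, stop TGA at 58 → 12 nt.
Frame 2: ATT AGT TAA ATA GAA TGT TTA TTC GCC GTC ATG AGT GAG CAG TAT TGA TGA AGG CAT GAC ATC CTC CAG — ATG at 32, stop TGA at 47 → 18 nt.
Frame 3: TTA GTT AAA TAG AAT GTT TAT TCG CCG TCA TGA GTG AGC AGT ATT GAT GAA GGC ATG ACA TCC TCC AGC — no ATG→stop ORF.
No ORF reaches 9 codons. Count = 0.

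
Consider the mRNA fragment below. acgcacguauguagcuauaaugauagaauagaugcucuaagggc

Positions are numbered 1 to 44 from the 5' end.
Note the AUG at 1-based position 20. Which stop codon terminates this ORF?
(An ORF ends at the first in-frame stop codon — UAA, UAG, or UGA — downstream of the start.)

UAG

Codons from position 20: AUG (20–22), AUA (23–25), GAA (26–28), UAG (29–31).
The first in-frame stop codon is UAG.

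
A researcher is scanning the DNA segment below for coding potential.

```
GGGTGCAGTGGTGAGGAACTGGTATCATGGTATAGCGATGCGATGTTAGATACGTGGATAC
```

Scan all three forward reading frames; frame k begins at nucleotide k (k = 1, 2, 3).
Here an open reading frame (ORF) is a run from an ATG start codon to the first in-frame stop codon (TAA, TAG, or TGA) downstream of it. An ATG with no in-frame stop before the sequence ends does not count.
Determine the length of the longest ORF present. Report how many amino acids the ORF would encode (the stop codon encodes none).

3

Frame 1: GGG TGC AGT GGT GAG GAA CTG GTA TCA TGG TAT AGC GAT GCG ATG TTA GAT ACG TGG ATA — no ATG→stop ORF.
Frame 2: GGT GCA GTG GTG AGG AAC TGG TAT CAT GGT ATA GCG ATG CGA TGT TAG ATA CGT GGA TAC — ATG at 38, stop TAG at 47 → 12 nt.
Frame 3: GTG CAG TGG TGA GGA ACT GGT ATC ATG GTA TAG CGA TGC GAT GTT AGA TAC GTG GAT — ATG at 27, stop TAG at 33 → 9 nt.
Longest: frame 2, positions 38–49, 12 nt = 4 codons = 3 aa. → 3 amino acids.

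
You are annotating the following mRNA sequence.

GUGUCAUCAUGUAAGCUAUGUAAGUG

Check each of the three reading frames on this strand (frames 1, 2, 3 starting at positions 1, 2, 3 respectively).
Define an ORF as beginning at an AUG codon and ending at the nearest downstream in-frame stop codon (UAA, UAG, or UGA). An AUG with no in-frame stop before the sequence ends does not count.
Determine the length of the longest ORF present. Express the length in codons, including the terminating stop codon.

Frame 1: GUG UCA UCA UGU AAG CUA UGU AAG — no AUG→stop ORF.
Frame 2: UGU CAU CAU GUA AGC UAU GUA AGU — no AUG→stop ORF.
Frame 3: GUC AUC AUG UAA GCU AUG UAA GUG — AUG at 9, stop UAA at 12 → 6 nt; AUG at 18, stop UAA at 21 → 6 nt.
Longest: frame 3, positions 9–14, 6 nt = 2 codons = 1 aa. → 2 codons.

2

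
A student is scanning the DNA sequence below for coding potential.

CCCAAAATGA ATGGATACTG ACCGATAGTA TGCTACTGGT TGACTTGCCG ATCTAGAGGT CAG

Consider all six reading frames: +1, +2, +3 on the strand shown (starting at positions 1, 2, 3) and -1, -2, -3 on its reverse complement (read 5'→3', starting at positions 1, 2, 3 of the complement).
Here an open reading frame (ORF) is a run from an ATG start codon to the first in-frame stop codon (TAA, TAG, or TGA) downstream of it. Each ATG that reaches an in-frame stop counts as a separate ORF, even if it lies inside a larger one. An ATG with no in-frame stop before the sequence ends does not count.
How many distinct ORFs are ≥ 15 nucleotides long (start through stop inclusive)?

Reverse complement (5'→3'): CTGACCTCTAGATCGGCAAGTCAACCAGTAGCATACTATCGGTCAGTATCCATTCATTTTGGG
Frame +1: CCC AAA ATG AAT GGA TAC TGA CCG ATA GTA TGC TAC TGG TTG ACT TGC CGA TCT AGA GGT CAG — ATG at 7, stop TGA at 19 → 15 nt.
Frame +2: CCA AAA TGA ATG GAT ACT GAC CGA TAG TAT GCT ACT GGT TGA CTT GCC GAT CTA GAG GTC — ATG at 11, stop TAG at 26 → 18 nt.
Frame +3: CAA AAT GAA TGG ATA CTG ACC GAT AGT ATG CTA CTG GTT GAC TTG CCG ATC TAG AGG TCA — ATG at 30, stop TAG at 54 → 27 nt.
Frame -1: CTG ACC TCT AGA TCG GCA AGT CAA CCA GTA GCA TAC TAT CGG TCA GTA TCC ATT CAT TTT GGG — no ATG→stop ORF.
Frame -2: TGA CCT CTA GAT CGG CAA GTC AAC CAG TAG CAT ACT ATC GGT CAG TAT CCA TTC ATT TTG — no ATG→stop ORF.
Frame -3: GAC CTC TAG ATC GGC AAG TCA ACC AGT AGC ATA CTA TCG GTC AGT ATC CAT TCA TTT TGG — no ATG→stop ORF.
ORFs ≥ 15 nucleotides: frame +1 7–21 (15 nucleotides), frame +2 11–28 (18 nucleotides), frame +3 30–56 (27 nucleotides). Count = 3.

3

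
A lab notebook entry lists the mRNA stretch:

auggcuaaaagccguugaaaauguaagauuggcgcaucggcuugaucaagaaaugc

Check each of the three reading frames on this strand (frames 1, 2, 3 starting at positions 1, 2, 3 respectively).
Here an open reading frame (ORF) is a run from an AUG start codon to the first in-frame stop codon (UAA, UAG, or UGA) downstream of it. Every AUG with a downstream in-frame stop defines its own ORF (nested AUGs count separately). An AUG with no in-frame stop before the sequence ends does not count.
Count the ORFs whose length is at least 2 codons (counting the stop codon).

2

Frame 1: AUG GCU AAA AGC CGU UGA AAA UGU AAG AUU GGC GCA UCG GCU UGA UCA AGA AAU — AUG at 1, stop UGA at 16 → 18 nt.
Frame 2: UGG CUA AAA GCC GUU GAA AAU GUA AGA UUG GCG CAU CGG CUU GAU CAA GAA AUG — no AUG→stop ORF.
Frame 3: GGC UAA AAG CCG UUG AAA AUG UAA GAU UGG CGC AUC GGC UUG AUC AAG AAA UGC — AUG at 21, stop UAA at 24 → 6 nt.
ORFs ≥ 2 codons: frame 1 1–18 (6 codons), frame 3 21–26 (2 codons). Count = 2.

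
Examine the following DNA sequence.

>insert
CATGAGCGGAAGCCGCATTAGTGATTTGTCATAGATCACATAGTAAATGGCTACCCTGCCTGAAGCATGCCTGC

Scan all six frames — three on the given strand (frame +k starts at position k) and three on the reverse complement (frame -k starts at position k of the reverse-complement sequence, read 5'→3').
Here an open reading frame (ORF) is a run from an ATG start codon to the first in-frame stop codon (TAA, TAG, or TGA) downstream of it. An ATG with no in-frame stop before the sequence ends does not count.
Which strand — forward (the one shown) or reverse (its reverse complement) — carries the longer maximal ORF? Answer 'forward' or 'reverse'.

forward

Reverse complement (5'→3'): GCAGGCATGCTTCAGGCAGGGTAGCCATTTACTATGTGATCTATGACAAATCACTAATGCGGCTTCCGCTCATG
Frame +1: CAT GAG CGG AAG CCG CAT TAG TGA TTT GTC ATA GAT CAC ATA GTA AAT GGC TAC CCT GCC TGA AGC ATG CCT — no ATG→stop ORF.
Frame +2: ATG AGC GGA AGC CGC ATT AGT GAT TTG TCA TAG ATC ACA TAG TAA ATG GCT ACC CTG CCT GAA GCA TGC CTG — ATG at 2, stop TAG at 32 → 33 nt.
Frame +3: TGA GCG GAA GCC GCA TTA GTG ATT TGT CAT AGA TCA CAT AGT AAA TGG CTA CCC TGC CTG AAG CAT GCC TGC — no ATG→stop ORF.
Frame -1: GCA GGC ATG CTT CAG GCA GGG TAG CCA TTT ACT ATG TGA TCT ATG ACA AAT CAC TAA TGC GGC TTC CGC TCA — ATG at 7, stop TAG at 22 → 18 nt; ATG at 34, stop TGA at 37 → 6 nt; ATG at 43, stop TAA at 55 → 15 nt.
Frame -2: CAG GCA TGC TTC AGG CAG GGT AGC CAT TTA CTA TGT GAT CTA TGA CAA ATC ACT AAT GCG GCT TCC GCT CAT — no ATG→stop ORF.
Frame -3: AGG CAT GCT TCA GGC AGG GTA GCC ATT TAC TAT GTG ATC TAT GAC AAA TCA CTA ATG CGG CTT CCG CTC ATG — no ATG→stop ORF.
Forward-strand max 33 nt; reverse-strand max 18 nt. The forward strand has the longer ORF.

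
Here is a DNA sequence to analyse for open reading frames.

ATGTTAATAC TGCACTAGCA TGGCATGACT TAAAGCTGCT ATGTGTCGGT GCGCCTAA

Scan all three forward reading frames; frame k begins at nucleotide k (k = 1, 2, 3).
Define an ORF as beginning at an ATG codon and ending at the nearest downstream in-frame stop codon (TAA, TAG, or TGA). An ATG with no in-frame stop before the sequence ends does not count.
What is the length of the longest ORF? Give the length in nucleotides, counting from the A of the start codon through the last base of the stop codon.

Frame 1: ATG TTA ATA CTG CAC TAG CAT GGC ATG ACT TAA AGC TGC TAT GTG TCG GTG CGC CTA — ATG at 1, stop TAG at 16 → 18 nt; ATG at 25, stop TAA at 31 → 9 nt.
Frame 2: TGT TAA TAC TGC ACT AGC ATG GCA TGA CTT AAA GCT GCT ATG TGT CGG TGC GCC TAA — ATG at 20, stop TGA at 26 → 9 nt; ATG at 41, stop TAA at 56 → 18 nt.
Frame 3: GTT AAT ACT GCA CTA GCA TGG CAT GAC TTA AAG CTG CTA TGT GTC GGT GCG CCT — no ATG→stop ORF.
Longest: frame 1, positions 1–18, 18 nt = 6 codons = 5 aa. → 18 nucleotides.

18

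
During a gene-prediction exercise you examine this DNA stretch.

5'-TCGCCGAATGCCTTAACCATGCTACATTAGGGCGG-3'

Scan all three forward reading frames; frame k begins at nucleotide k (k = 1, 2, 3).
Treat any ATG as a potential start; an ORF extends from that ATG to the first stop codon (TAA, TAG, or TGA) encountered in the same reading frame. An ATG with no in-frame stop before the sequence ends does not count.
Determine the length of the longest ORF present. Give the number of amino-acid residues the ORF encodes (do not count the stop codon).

3

Frame 1: TCG CCG AAT GCC TTA ACC ATG CTA CAT TAG GGC — ATG at 19, stop TAG at 28 → 12 nt.
Frame 2: CGC CGA ATG CCT TAA CCA TGC TAC ATT AGG GCG — ATG at 8, stop TAA at 14 → 9 nt.
Frame 3: GCC GAA TGC CTT AAC CAT GCT ACA TTA GGG CGG — no ATG→stop ORF.
Longest: frame 1, positions 19–30, 12 nt = 4 codons = 3 aa. → 3 amino acids.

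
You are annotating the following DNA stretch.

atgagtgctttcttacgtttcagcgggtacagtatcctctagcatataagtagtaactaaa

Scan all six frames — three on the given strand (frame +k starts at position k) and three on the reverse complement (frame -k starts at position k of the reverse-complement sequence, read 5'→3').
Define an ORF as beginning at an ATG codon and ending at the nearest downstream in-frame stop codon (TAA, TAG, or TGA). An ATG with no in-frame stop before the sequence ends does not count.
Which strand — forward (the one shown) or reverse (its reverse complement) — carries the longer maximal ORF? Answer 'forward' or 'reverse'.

Reverse complement (5'→3'): TTTAGTTACTACTTATATGCTAGAGGATACTGTACCCGCTGAAACGTAAGAAAGCACTCAT
Frame +1: ATG AGT GCT TTC TTA CGT TTC AGC GGG TAC AGT ATC CTC TAG CAT ATA AGT AGT AAC TAA — ATG at 1, stop TAG at 40 → 42 nt.
Frame +2: TGA GTG CTT TCT TAC GTT TCA GCG GGT ACA GTA TCC TCT AGC ATA TAA GTA GTA ACT AAA — no ATG→stop ORF.
Frame +3: GAG TGC TTT CTT ACG TTT CAG CGG GTA CAG TAT CCT CTA GCA TAT AAG TAG TAA CTA — no ATG→stop ORF.
Frame -1: TTT AGT TAC TAC TTA TAT GCT AGA GGA TAC TGT ACC CGC TGA AAC GTA AGA AAG CAC TCA — no ATG→stop ORF.
Frame -2: TTA GTT ACT ACT TAT ATG CTA GAG GAT ACT GTA CCC GCT GAA ACG TAA GAA AGC ACT CAT — ATG at 17, stop TAA at 47 → 33 nt.
Frame -3: TAG TTA CTA CTT ATA TGC TAG AGG ATA CTG TAC CCG CTG AAA CGT AAG AAA GCA CTC — no ATG→stop ORF.
Forward-strand max 42 nt; reverse-strand max 33 nt. The forward strand has the longer ORF.

forward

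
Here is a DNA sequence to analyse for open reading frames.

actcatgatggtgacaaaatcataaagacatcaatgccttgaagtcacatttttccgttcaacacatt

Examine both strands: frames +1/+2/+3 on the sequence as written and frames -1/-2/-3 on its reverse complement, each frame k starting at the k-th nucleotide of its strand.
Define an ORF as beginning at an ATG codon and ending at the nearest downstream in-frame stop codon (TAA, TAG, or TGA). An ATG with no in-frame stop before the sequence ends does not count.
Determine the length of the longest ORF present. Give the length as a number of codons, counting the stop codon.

Reverse complement (5'→3'): AATGTGTTGAACGGAAAAATGTGACTTCAAGGCATTGATGTCTTTATGATTTTGTCACCATCATGAGT
Frame +1: ACT CAT GAT GGT GAC AAA ATC ATA AAG ACA TCA ATG CCT TGA AGT CAC ATT TTT CCG TTC AAC ACA — ATG at 34, stop TGA at 40 → 9 nt.
Frame +2: CTC ATG ATG GTG ACA AAA TCA TAA AGA CAT CAA TGC CTT GAA GTC ACA TTT TTC CGT TCA ACA CAT — ATG at 5, stop TAA at 23 → 21 nt; ATG at 8, stop TAA at 23 → 18 nt.
Frame +3: TCA TGA TGG TGA CAA AAT CAT AAA GAC ATC AAT GCC TTG AAG TCA CAT TTT TCC GTT CAA CAC ATT — no ATG→stop ORF.
Frame -1: AAT GTG TTG AAC GGA AAA ATG TGA CTT CAA GGC ATT GAT GTC TTT ATG ATT TTG TCA CCA TCA TGA — ATG at 19, stop TGA at 22 → 6 nt; ATG at 46, stop TGA at 64 → 21 nt.
Frame -2: ATG TGT TGA ACG GAA AAA TGT GAC TTC AAG GCA TTG ATG TCT TTA TGA TTT TGT CAC CAT CAT GAG — ATG at 2, stop TGA at 8 → 9 nt; ATG at 38, stop TGA at 47 → 12 nt.
Frame -3: TGT GTT GAA CGG AAA AAT GTG ACT TCA AGG CAT TGA TGT CTT TAT GAT TTT GTC ACC ATC ATG AGT — no ATG→stop ORF.
Longest: frame +2, positions 5–25, 21 nt = 7 codons = 6 aa. → 7 codons.

7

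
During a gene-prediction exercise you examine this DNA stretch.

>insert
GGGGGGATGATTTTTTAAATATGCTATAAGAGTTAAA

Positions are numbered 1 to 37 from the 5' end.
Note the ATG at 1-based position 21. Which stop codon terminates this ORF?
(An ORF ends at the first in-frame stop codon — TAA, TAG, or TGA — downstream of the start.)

TAA

Codons from position 21: ATG (21–23), CTA (24–26), TAA (27–29).
The first in-frame stop codon is TAA.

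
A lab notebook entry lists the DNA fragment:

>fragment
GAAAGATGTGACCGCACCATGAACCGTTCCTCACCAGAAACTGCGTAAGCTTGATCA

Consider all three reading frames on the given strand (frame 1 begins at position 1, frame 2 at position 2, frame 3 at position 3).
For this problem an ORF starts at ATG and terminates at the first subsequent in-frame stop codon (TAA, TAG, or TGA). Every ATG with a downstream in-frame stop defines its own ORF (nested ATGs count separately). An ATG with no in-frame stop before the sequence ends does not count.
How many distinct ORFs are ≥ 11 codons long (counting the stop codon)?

0

Frame 1: GAA AGA TGT GAC CGC ACC ATG AAC CGT TCC TCA CCA GAA ACT GCG TAA GCT TGA TCA — ATG at 19, stop TAA at 46 → 30 nt.
Frame 2: AAA GAT GTG ACC GCA CCA TGA ACC GTT CCT CAC CAG AAA CTG CGT AAG CTT GAT — no ATG→stop ORF.
Frame 3: AAG ATG TGA CCG CAC CAT GAA CCG TTC CTC ACC AGA AAC TGC GTA AGC TTG ATC — ATG at 6, stop TGA at 9 → 6 nt.
No ORF reaches 11 codons. Count = 0.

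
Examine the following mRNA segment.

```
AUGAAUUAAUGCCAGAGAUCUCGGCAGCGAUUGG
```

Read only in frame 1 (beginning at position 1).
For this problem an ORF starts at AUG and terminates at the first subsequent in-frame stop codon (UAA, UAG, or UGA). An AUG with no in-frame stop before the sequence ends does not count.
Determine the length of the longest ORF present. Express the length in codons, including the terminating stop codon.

3

Frame 1: AUG AAU UAA UGC CAG AGA UCU CGG CAG CGA UUG — AUG at 1, stop UAA at 7 → 9 nt.
Longest: frame 1, positions 1–9, 9 nt = 3 codons = 2 aa. → 3 codons.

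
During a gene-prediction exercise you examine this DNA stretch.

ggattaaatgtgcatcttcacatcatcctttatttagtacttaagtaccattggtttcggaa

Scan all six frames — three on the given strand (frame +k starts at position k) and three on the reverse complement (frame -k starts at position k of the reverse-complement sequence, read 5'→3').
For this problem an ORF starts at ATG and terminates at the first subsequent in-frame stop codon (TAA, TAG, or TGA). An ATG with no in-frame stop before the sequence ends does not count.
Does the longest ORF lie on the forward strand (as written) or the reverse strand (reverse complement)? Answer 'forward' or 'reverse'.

forward

Reverse complement (5'→3'): TTCCGAAACCAATGGTACTTAAGTACTAAATAAAGGATGATGTGAAGATGCACATTTAATCC
Frame +1: GGA TTA AAT GTG CAT CTT CAC ATC ATC CTT TAT TTA GTA CTT AAG TAC CAT TGG TTT CGG — no ATG→stop ORF.
Frame +2: GAT TAA ATG TGC ATC TTC ACA TCA TCC TTT ATT TAG TAC TTA AGT ACC ATT GGT TTC GGA — ATG at 8, stop TAG at 35 → 30 nt.
Frame +3: ATT AAA TGT GCA TCT TCA CAT CAT CCT TTA TTT AGT ACT TAA GTA CCA TTG GTT TCG GAA — no ATG→stop ORF.
Frame -1: TTC CGA AAC CAA TGG TAC TTA AGT ACT AAA TAA AGG ATG ATG TGA AGA TGC ACA TTT AAT — ATG at 37, stop TGA at 43 → 9 nt; ATG at 40, stop TGA at 43 → 6 nt.
Frame -2: TCC GAA ACC AAT GGT ACT TAA GTA CTA AAT AAA GGA TGA TGT GAA GAT GCA CAT TTA ATC — no ATG→stop ORF.
Frame -3: CCG AAA CCA ATG GTA CTT AAG TAC TAA ATA AAG GAT GAT GTG AAG ATG CAC ATT TAA TCC — ATG at 12, stop TAA at 27 → 18 nt; ATG at 48, stop TAA at 57 → 12 nt.
Forward-strand max 30 nt; reverse-strand max 18 nt. The forward strand has the longer ORF.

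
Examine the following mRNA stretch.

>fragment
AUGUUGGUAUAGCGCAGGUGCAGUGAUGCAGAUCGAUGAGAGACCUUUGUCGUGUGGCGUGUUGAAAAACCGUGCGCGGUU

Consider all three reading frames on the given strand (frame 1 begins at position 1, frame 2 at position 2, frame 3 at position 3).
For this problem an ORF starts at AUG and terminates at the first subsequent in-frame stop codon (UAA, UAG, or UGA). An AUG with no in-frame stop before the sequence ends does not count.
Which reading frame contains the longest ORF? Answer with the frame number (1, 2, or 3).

3

Frame 1: AUG UUG GUA UAG CGC AGG UGC AGU GAU GCA GAU CGA UGA GAG ACC UUU GUC GUG UGG CGU GUU GAA AAA CCG UGC GCG GUU — AUG at 1, stop UAG at 10 → 12 nt.
Frame 2: UGU UGG UAU AGC GCA GGU GCA GUG AUG CAG AUC GAU GAG AGA CCU UUG UCG UGU GGC GUG UUG AAA AAC CGU GCG CGG — no AUG→stop ORF.
Frame 3: GUU GGU AUA GCG CAG GUG CAG UGA UGC AGA UCG AUG AGA GAC CUU UGU CGU GUG GCG UGU UGA AAA ACC GUG CGC GGU — AUG at 36, stop UGA at 63 → 30 nt.
Longest ORF is 30 nt in frame 3 (positions 36–65).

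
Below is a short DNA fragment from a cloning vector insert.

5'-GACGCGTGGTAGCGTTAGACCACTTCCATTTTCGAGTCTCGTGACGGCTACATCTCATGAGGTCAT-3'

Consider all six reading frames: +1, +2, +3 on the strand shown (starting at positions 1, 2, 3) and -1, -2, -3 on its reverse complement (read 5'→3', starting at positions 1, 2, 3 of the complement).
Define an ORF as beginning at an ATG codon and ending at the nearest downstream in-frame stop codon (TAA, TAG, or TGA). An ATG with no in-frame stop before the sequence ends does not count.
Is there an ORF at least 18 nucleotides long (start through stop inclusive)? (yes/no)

Reverse complement (5'→3'): ATGACCTCATGAGATGTAGCCGTCACGAGACTCGAAAATGGAAGTGGTCTAACGCTACCACGCGTC
Frame +1: GAC GCG TGG TAG CGT TAG ACC ACT TCC ATT TTC GAG TCT CGT GAC GGC TAC ATC TCA TGA GGT CAT — no ATG→stop ORF.
Frame +2: ACG CGT GGT AGC GTT AGA CCA CTT CCA TTT TCG AGT CTC GTG ACG GCT ACA TCT CAT GAG GTC — no ATG→stop ORF.
Frame +3: CGC GTG GTA GCG TTA GAC CAC TTC CAT TTT CGA GTC TCG TGA CGG CTA CAT CTC ATG AGG TCA — no ATG→stop ORF.
Frame -1: ATG ACC TCA TGA GAT GTA GCC GTC ACG AGA CTC GAA AAT GGA AGT GGT CTA ACG CTA CCA CGC GTC — ATG at 1, stop TGA at 10 → 12 nt.
Frame -2: TGA CCT CAT GAG ATG TAG CCG TCA CGA GAC TCG AAA ATG GAA GTG GTC TAA CGC TAC CAC GCG — ATG at 14, stop TAG at 17 → 6 nt; ATG at 38, stop TAA at 50 → 15 nt.
Frame -3: GAC CTC ATG AGA TGT AGC CGT CAC GAG ACT CGA AAA TGG AAG TGG TCT AAC GCT ACC ACG CGT — no ATG→stop ORF.
Largest ORF found is 15 nucleotides < 18, so no.

no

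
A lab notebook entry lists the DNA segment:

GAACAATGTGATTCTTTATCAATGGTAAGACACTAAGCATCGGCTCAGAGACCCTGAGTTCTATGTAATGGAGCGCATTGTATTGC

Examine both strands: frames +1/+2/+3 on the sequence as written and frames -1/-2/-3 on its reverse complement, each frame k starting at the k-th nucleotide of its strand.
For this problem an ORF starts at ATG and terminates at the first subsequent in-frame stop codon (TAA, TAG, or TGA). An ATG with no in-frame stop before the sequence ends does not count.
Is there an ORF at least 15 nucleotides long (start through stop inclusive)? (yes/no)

Reverse complement (5'→3'): GCAATACAATGCGCTCCATTACATAGAACTCAGGGTCTCTGAGCCGATGCTTAGTGTCTTACCATTGATAAAGAATCACATTGTTC
Frame +1: GAA CAA TGT GAT TCT TTA TCA ATG GTA AGA CAC TAA GCA TCG GCT CAG AGA CCC TGA GTT CTA TGT AAT GGA GCG CAT TGT ATT — ATG at 22, stop TAA at 34 → 15 nt.
Frame +2: AAC AAT GTG ATT CTT TAT CAA TGG TAA GAC ACT AAG CAT CGG CTC AGA GAC CCT GAG TTC TAT GTA ATG GAG CGC ATT GTA TTG — no ATG→stop ORF.
Frame +3: ACA ATG TGA TTC TTT ATC AAT GGT AAG ACA CTA AGC ATC GGC TCA GAG ACC CTG AGT TCT ATG TAA TGG AGC GCA TTG TAT TGC — ATG at 6, stop TGA at 9 → 6 nt; ATG at 63, stop TAA at 66 → 6 nt.
Frame -1: GCA ATA CAA TGC GCT CCA TTA CAT AGA ACT CAG GGT CTC TGA GCC GAT GCT TAG TGT CTT ACC ATT GAT AAA GAA TCA CAT TGT — no ATG→stop ORF.
Frame -2: CAA TAC AAT GCG CTC CAT TAC ATA GAA CTC AGG GTC TCT GAG CCG ATG CTT AGT GTC TTA CCA TTG ATA AAG AAT CAC ATT GTT — no ATG→stop ORF.
Frame -3: AAT ACA ATG CGC TCC ATT ACA TAG AAC TCA GGG TCT CTG AGC CGA TGC TTA GTG TCT TAC CAT TGA TAA AGA ATC ACA TTG TTC — ATG at 9, stop TAG at 24 → 18 nt.
Frame +1 has an ORF of 15 nucleotides (positions 22–36) ≥ 15, so yes.

yes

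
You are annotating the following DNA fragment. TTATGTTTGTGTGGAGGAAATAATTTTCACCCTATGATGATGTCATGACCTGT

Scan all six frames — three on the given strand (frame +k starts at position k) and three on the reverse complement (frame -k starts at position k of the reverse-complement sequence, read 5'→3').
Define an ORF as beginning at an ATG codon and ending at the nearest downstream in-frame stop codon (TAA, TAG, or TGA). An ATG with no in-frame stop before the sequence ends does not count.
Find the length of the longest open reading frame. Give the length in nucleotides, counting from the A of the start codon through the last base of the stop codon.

Reverse complement (5'→3'): ACAGGTCATGACATCATCATAGGGTGAAAATTATTTCCTCCACACAAACATAA
Frame +1: TTA TGT TTG TGT GGA GGA AAT AAT TTT CAC CCT ATG ATG ATG TCA TGA CCT — ATG at 34, stop TGA at 46 → 15 nt; ATG at 37, stop TGA at 46 → 12 nt; ATG at 40, stop TGA at 46 → 9 nt.
Frame +2: TAT GTT TGT GTG GAG GAA ATA ATT TTC ACC CTA TGA TGA TGT CAT GAC CTG — no ATG→stop ORF.
Frame +3: ATG TTT GTG TGG AGG AAA TAA TTT TCA CCC TAT GAT GAT GTC ATG ACC TGT — ATG at 3, stop TAA at 21 → 21 nt.
Frame -1: ACA GGT CAT GAC ATC ATC ATA GGG TGA AAA TTA TTT CCT CCA CAC AAA CAT — no ATG→stop ORF.
Frame -2: CAG GTC ATG ACA TCA TCA TAG GGT GAA AAT TAT TTC CTC CAC ACA AAC ATA — ATG at 8, stop TAG at 20 → 15 nt.
Frame -3: AGG TCA TGA CAT CAT CAT AGG GTG AAA ATT ATT TCC TCC ACA CAA ACA TAA — no ATG→stop ORF.
Longest: frame +3, positions 3–23, 21 nt = 7 codons = 6 aa. → 21 nucleotides.

21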